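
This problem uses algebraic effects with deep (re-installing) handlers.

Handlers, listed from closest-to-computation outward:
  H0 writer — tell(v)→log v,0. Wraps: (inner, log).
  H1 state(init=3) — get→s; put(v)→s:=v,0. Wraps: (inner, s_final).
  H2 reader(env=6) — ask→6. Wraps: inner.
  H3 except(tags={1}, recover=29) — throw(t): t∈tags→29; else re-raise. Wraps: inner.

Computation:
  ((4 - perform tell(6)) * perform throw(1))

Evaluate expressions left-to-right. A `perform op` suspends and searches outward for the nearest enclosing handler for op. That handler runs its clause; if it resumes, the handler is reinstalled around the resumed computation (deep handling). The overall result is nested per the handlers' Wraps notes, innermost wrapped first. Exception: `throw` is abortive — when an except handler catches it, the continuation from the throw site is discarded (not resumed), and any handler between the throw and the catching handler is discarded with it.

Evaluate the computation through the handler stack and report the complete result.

Answer: 29

Step-by-step:
tell(6) @ H0 ⇒ log+=6
throw(1) @ H3 caught ⇒ 29
= 29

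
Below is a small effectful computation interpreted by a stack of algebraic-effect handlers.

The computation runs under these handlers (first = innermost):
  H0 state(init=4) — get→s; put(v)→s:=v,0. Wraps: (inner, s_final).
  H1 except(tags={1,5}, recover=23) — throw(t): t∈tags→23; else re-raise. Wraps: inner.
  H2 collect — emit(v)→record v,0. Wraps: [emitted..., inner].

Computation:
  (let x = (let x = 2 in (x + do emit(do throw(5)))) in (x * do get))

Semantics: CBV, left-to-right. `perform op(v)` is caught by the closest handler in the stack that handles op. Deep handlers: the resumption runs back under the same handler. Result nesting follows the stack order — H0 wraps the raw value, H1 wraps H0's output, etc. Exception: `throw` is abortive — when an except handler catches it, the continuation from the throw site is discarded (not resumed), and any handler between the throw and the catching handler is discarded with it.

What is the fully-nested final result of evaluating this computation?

Working:
throw(5) @ H1 caught ⇒ 23
H2 returns [23]
= [23]

Answer: [23]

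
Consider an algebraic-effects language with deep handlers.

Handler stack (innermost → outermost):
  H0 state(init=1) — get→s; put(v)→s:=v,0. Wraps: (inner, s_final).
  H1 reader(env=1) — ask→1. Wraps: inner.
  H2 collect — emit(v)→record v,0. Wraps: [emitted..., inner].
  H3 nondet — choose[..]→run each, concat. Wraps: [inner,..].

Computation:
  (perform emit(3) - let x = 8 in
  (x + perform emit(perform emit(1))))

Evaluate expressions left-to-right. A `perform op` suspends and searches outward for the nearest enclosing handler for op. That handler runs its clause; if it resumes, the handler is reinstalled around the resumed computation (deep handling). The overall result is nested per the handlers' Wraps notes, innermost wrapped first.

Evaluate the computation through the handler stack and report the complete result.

Answer: [[3, 1, 0, (-8, 1)]]

Working:
emit(3) @ H2 ⇒ out+=3
emit(1) @ H2 ⇒ out+=1
emit(0) @ H2 ⇒ out+=0
H0 returns (-8, 1)
H1 returns (-8, 1)
H2 returns [3, 1, 0, (-8, 1)]
H3 returns [[3, 1, 0, (-8, 1)]]
= [[3, 1, 0, (-8, 1)]]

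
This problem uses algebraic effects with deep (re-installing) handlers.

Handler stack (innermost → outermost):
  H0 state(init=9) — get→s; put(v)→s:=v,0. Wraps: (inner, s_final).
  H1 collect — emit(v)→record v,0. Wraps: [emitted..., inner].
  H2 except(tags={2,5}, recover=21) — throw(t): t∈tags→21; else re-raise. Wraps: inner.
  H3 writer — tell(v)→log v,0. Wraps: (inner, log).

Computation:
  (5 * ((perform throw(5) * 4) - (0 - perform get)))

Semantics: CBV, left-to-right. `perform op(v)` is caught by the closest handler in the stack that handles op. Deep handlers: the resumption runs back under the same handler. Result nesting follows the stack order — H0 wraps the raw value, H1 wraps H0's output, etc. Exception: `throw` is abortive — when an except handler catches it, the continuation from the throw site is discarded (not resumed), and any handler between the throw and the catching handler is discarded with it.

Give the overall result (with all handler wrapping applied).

Evaluation trace:
throw(5) @ H2 caught ⇒ 21
H3 returns (21, ())
= (21, ())

Answer: (21, ())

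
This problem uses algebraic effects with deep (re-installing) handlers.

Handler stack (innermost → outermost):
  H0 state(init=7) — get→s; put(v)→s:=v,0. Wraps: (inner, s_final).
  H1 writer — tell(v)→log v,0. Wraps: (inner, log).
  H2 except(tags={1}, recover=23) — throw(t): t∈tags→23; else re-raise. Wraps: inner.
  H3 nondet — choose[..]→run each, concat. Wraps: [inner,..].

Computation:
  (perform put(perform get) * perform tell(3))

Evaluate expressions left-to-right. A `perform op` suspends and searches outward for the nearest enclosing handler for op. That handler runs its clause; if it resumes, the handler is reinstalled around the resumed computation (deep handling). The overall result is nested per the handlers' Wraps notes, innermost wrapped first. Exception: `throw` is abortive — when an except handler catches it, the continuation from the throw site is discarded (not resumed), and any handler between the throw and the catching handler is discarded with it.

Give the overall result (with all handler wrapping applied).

Evaluation trace:
get @ H0 ⇒ 7
put(7) @ H0 ⇒ s:=7
tell(3) @ H1 ⇒ log+=3
H0 returns (0, 7)
H1 returns ((0, 7), (3))
H2 returns ((0, 7), (3))
H3 returns [((0, 7), (3))]
= [((0, 7), (3))]

Answer: [((0, 7), (3))]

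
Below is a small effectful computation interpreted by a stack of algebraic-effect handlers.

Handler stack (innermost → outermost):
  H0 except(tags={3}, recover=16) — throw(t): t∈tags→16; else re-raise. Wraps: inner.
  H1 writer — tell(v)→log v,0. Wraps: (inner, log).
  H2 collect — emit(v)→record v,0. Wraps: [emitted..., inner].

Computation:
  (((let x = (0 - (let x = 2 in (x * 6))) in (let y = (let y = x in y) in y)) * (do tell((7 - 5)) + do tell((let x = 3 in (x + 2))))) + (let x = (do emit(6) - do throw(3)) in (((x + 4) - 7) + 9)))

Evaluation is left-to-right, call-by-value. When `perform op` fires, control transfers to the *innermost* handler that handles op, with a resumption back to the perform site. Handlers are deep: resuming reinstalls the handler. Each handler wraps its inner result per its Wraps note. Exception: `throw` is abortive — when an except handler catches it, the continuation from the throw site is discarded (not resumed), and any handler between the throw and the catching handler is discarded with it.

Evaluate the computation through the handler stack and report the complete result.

Evaluation trace:
tell(2) @ H1 ⇒ log+=2
tell(5) @ H1 ⇒ log+=5
emit(6) @ H2 ⇒ out+=6
throw(3) @ H0 caught ⇒ 16
H1 returns (16, (2, 5))
H2 returns [6, (16, (2, 5))]
= [6, (16, (2, 5))]

Answer: [6, (16, (2, 5))]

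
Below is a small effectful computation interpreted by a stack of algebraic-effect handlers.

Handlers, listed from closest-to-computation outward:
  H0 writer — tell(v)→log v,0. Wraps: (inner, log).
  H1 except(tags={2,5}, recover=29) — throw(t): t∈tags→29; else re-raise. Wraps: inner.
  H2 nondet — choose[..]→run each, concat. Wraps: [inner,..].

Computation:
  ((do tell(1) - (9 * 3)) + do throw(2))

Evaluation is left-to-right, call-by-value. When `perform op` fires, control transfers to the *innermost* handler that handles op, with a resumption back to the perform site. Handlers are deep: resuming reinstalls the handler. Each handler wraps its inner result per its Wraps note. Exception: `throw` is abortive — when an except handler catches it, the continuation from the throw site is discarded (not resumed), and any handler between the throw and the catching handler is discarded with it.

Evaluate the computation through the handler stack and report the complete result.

Working:
tell(1) @ H0 ⇒ log+=1
throw(2) @ H1 caught ⇒ 29
H2 returns [29]
= [29]

Answer: [29]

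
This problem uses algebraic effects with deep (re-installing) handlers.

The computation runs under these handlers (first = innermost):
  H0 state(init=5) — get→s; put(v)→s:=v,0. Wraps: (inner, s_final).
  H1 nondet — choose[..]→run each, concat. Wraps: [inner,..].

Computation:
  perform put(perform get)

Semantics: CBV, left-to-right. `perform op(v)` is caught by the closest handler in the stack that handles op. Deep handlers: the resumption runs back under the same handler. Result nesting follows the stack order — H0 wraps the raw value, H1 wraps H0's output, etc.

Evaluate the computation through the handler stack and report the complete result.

Working:
get @ H0 ⇒ 5
put(5) @ H0 ⇒ s:=5
H0 returns (0, 5)
H1 returns [(0, 5)]
= [(0, 5)]

Answer: [(0, 5)]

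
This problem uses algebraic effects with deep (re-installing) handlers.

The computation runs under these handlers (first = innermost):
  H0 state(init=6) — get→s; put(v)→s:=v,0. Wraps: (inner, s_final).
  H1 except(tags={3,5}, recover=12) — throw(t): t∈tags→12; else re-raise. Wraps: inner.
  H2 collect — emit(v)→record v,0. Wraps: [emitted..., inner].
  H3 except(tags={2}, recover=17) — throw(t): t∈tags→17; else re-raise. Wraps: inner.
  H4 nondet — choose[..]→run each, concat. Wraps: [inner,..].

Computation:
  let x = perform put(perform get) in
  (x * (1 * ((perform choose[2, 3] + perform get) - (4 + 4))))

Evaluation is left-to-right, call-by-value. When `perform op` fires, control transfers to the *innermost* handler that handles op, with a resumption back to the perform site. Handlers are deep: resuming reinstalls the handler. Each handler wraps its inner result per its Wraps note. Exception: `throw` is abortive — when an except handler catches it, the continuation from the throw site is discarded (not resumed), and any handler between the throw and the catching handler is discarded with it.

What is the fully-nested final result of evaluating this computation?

Answer: [[(0, 6)], [(0, 6)]]

Step-by-step:
get @ H0 ⇒ 6
put(6) @ H0 ⇒ s:=6
choose[2, 3] @ H4
  branch[0] choose=2:
    get @ H0 ⇒ 6
    H0 returns (0, 6)
    H1 returns (0, 6)
    H2 returns [(0, 6)]
    H3 returns [(0, 6)]
    H4 returns [[(0, 6)]]
  branch[1] choose=3:
    get @ H0 ⇒ 6
    H0 returns (0, 6)
    H1 returns (0, 6)
    H2 returns [(0, 6)]
    H3 returns [(0, 6)]
    H4 returns [[(0, 6)]]
= [[(0, 6)], [(0, 6)]]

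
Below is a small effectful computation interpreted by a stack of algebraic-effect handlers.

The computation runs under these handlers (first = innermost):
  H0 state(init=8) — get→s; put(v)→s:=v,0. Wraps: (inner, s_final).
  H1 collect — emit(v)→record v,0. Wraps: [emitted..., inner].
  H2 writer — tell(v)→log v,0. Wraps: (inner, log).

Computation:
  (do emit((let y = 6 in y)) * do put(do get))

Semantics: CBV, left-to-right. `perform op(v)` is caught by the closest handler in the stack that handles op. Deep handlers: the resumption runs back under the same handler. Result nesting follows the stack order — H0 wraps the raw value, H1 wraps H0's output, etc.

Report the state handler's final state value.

Answer: 8

Working:
emit(6) @ H1 ⇒ out+=6
get @ H0 ⇒ 8
put(8) @ H0 ⇒ s:=8
H0 returns (0, 8)
H1 returns [6, (0, 8)]
H2 returns ([6, (0, 8)], ())
= ([6, (0, 8)], ())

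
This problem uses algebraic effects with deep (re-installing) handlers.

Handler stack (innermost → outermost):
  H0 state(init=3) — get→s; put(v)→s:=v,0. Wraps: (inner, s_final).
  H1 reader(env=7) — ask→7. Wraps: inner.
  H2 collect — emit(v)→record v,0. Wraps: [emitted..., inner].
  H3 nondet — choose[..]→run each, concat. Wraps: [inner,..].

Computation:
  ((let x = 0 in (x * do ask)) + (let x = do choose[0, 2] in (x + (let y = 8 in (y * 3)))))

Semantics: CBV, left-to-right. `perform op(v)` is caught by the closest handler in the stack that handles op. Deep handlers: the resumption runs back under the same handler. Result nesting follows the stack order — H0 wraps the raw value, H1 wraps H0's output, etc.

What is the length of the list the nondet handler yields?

Working:
ask @ H1 ⇒ 7
choose[0, 2] @ H3
  branch[0] choose=0:
    H0 returns (24, 3)
    H1 returns (24, 3)
    H2 returns [(24, 3)]
    H3 returns [[(24, 3)]]
  branch[1] choose=2:
    H0 returns (26, 3)
    H1 returns (26, 3)
    H2 returns [(26, 3)]
    H3 returns [[(26, 3)]]
= [[(24, 3)], [(26, 3)]]

Answer: 2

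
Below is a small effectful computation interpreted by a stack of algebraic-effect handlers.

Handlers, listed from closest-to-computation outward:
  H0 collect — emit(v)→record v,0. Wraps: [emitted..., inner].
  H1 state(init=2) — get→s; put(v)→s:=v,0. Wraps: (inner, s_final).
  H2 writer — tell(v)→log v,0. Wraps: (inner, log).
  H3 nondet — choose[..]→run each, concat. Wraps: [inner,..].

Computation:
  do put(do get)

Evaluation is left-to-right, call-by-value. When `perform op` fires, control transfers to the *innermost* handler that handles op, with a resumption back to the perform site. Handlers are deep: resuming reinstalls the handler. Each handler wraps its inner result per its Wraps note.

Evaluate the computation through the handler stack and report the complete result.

Answer: [(([0], 2), ())]

Step-by-step:
get @ H1 ⇒ 2
put(2) @ H1 ⇒ s:=2
H0 returns [0]
H1 returns ([0], 2)
H2 returns (([0], 2), ())
H3 returns [(([0], 2), ())]
= [(([0], 2), ())]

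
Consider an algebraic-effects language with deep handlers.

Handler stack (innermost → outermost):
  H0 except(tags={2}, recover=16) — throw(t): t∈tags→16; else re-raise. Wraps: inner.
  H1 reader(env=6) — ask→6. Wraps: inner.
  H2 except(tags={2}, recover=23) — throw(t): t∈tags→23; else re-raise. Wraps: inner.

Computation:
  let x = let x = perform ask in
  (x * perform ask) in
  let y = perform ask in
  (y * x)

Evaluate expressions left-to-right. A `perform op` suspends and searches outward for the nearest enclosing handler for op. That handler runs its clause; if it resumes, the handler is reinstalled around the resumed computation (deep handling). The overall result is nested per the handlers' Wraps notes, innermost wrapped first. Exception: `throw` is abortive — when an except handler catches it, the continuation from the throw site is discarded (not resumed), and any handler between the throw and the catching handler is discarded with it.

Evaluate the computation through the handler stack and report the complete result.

Working:
ask @ H1 ⇒ 6
ask @ H1 ⇒ 6
ask @ H1 ⇒ 6
H0 returns 216
H1 returns 216
H2 returns 216
= 216

Answer: 216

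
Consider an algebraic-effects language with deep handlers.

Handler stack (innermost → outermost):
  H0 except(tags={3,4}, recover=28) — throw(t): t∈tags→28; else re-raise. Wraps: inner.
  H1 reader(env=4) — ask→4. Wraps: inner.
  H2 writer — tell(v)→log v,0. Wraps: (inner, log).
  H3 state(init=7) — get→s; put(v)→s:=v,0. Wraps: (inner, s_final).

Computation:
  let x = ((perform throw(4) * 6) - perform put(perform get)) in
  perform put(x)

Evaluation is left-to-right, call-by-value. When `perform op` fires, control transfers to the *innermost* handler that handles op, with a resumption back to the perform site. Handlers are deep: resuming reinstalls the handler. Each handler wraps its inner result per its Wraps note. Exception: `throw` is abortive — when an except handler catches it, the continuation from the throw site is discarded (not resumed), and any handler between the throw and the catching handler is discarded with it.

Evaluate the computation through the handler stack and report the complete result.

Answer: ((28, ()), 7)

Evaluation trace:
throw(4) @ H0 caught ⇒ 28
H1 returns 28
H2 returns (28, ())
H3 returns ((28, ()), 7)
= ((28, ()), 7)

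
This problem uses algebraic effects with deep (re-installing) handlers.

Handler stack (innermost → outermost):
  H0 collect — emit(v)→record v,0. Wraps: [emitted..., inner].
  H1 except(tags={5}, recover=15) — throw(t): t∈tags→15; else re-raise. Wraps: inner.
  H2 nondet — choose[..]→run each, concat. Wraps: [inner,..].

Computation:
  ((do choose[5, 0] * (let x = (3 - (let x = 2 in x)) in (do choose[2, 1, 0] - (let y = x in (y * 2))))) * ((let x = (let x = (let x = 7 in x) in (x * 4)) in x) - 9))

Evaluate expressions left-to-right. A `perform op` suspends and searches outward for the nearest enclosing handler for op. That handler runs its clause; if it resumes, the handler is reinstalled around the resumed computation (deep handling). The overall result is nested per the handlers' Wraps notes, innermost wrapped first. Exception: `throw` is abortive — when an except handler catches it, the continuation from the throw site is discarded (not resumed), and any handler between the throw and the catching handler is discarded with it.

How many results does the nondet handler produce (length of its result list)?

Answer: 6

Working:
choose[5, 0] @ H2
  branch[0] choose=5:
    choose[2, 1, 0] @ H2
      branch[0] choose=2:
        H0 returns [0]
        H1 returns [0]
        H2 returns [[0]]
      branch[1] choose=1:
        H0 returns [-95]
        H1 returns [-95]
        H2 returns [[-95]]
      branch[2] choose=0:
        H0 returns [-190]
        H1 returns [-190]
        H2 returns [[-190]]
  branch[1] choose=0:
    choose[2, 1, 0] @ H2
      branch[0] choose=2:
        H0 returns [0]
        H1 returns [0]
        H2 returns [[0]]
      branch[1] choose=1:
        H0 returns [0]
        H1 returns [0]
        H2 returns [[0]]
      branch[2] choose=0:
        H0 returns [0]
        H1 returns [0]
        H2 returns [[0]]
= [[0], [-95], [-190], [0], [0], [0]]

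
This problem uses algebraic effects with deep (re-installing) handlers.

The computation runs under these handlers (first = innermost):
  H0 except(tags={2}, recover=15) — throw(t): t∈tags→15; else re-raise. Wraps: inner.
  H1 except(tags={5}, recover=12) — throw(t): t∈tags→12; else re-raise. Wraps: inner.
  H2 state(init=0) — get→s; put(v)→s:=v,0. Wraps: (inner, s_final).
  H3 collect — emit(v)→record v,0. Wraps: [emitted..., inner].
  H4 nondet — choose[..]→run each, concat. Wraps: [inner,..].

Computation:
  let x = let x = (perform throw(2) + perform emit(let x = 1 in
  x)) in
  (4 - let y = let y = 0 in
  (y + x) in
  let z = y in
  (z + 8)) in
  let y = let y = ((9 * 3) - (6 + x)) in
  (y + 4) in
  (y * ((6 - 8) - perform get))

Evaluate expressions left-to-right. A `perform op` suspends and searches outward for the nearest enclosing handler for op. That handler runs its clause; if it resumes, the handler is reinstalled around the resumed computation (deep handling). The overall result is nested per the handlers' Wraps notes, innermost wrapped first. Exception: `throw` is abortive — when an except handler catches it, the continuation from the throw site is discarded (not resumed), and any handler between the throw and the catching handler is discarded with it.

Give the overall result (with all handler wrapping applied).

Answer: [[(15, 0)]]

Working:
throw(2) @ H0 caught ⇒ 15
H1 returns 15
H2 returns (15, 0)
H3 returns [(15, 0)]
H4 returns [[(15, 0)]]
= [[(15, 0)]]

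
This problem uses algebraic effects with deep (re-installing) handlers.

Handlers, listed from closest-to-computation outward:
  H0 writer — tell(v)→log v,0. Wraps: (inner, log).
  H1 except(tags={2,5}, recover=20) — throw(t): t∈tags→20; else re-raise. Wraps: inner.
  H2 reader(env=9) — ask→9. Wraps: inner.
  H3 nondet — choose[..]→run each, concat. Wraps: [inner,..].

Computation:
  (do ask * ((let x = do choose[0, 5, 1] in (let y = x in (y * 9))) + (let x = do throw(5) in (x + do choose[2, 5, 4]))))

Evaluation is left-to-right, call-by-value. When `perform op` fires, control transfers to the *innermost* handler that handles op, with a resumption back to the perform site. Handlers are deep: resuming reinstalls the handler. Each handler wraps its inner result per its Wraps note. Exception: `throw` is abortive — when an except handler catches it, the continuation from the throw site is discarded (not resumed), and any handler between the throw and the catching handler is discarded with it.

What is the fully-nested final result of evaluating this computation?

Answer: [20, 20, 20]

Step-by-step:
ask @ H2 ⇒ 9
choose[0, 5, 1] @ H3
  branch[0] choose=0:
    throw(5) @ H1 caught ⇒ 20
    H2 returns 20
    H3 returns [20]
  branch[1] choose=5:
    throw(5) @ H1 caught ⇒ 20
    H2 returns 20
    H3 returns [20]
  branch[2] choose=1:
    throw(5) @ H1 caught ⇒ 20
    H2 returns 20
    H3 returns [20]
= [20, 20, 20]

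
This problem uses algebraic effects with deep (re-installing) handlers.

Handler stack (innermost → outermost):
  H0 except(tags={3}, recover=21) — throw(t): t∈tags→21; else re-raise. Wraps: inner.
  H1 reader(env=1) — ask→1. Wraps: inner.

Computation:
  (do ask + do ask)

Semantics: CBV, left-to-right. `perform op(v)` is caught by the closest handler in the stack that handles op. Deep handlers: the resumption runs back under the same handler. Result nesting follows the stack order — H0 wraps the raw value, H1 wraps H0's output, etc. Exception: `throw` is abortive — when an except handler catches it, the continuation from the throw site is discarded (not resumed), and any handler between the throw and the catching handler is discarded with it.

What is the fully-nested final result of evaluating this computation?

Answer: 2

Working:
ask @ H1 ⇒ 1
ask @ H1 ⇒ 1
H0 returns 2
H1 returns 2
= 2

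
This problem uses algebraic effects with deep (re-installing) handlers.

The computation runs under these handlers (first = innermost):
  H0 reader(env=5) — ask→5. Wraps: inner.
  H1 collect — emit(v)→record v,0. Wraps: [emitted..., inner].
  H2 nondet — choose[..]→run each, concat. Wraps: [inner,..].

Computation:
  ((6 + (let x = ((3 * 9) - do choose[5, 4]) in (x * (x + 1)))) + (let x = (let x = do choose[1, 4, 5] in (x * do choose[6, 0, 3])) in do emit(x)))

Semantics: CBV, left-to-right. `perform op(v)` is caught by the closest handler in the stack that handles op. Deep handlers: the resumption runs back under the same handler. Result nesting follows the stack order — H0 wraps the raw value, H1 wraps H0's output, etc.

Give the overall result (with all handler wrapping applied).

Answer: [[6, 512], [0, 512], [3, 512], [24, 512], [0, 512], [12, 512], [30, 512], [0, 512], [15, 512], [6, 558], [0, 558], [3, 558], [24, 558], [0, 558], [12, 558], [30, 558], [0, 558], [15, 558]]

Working:
choose[5, 4] @ H2
  branch[0] choose=5:
    choose[1, 4, 5] @ H2
      branch[0] choose=1:
        choose[6, 0, 3] @ H2
          branch[0] choose=6:
            emit(6) @ H1 ⇒ out+=6
            H0 returns 512
            H1 returns [6, 512]
            H2 returns [[6, 512]]
          branch[1] choose=0:
            emit(0) @ H1 ⇒ out+=0
            H0 returns 512
            H1 returns [0, 512]
            H2 returns [[0, 512]]
          branch[2] choose=3:
            emit(3) @ H1 ⇒ out+=3
            H0 returns 512
            H1 returns [3, 512]
            H2 returns [[3, 512]]
      branch[1] choose=4:
        choose[6, 0, 3] @ H2
          branch[0] choose=6:
            emit(24) @ H1 ⇒ out+=24
            H0 returns 512
            H1 returns [24, 512]
            H2 returns [[24, 512]]
          branch[1] choose=0:
            emit(0) @ H1 ⇒ out+=0
            H0 returns 512
            H1 returns [0, 512]
            H2 returns [[0, 512]]
          branch[2] choose=3:
            emit(12) @ H1 ⇒ out+=12
            H0 returns 512
            H1 returns [12, 512]
            H2 returns [[12, 512]]
      branch[2] choose=5:
        choose[6, 0, 3] @ H2
          branch[0] choose=6:
            emit(30) @ H1 ⇒ out+=30
            H0 returns 512
            H1 returns [30, 512]
            H2 returns [[30, 512]]
          branch[1] choose=0:
            emit(0) @ H1 ⇒ out+=0
            H0 returns 512
            H1 returns [0, 512]
            H2 returns [[0, 512]]
          branch[2] choose=3:
            emit(15) @ H1 ⇒ out+=15
            H0 returns 512
            H1 returns [15, 512]
            H2 returns [[15, 512]]
  branch[1] choose=4:
    choose[1, 4, 5] @ H2
      branch[0] choose=1:
        choose[6, 0, 3] @ H2
          branch[0] choose=6:
            emit(6) @ H1 ⇒ out+=6
            H0 returns 558
            H1 returns [6, 558]
            H2 returns [[6, 558]]
          branch[1] choose=0:
            emit(0) @ H1 ⇒ out+=0
            H0 returns 558
            H1 returns [0, 558]
            H2 returns [[0, 558]]
          branch[2] choose=3:
            emit(3) @ H1 ⇒ out+=3
            H0 returns 558
            H1 returns [3, 558]
            H2 returns [[3, 558]]
      branch[1] choose=4:
        choose[6, 0, 3] @ H2
          branch[0] choose=6:
            emit(24) @ H1 ⇒ out+=24
            H0 returns 558
            H1 returns [24, 558]
            H2 returns [[24, 558]]
          branch[1] choose=0:
            emit(0) @ H1 ⇒ out+=0
            H0 returns 558
            H1 returns [0, 558]
            H2 returns [[0, 558]]
          branch[2] choose=3:
            emit(12) @ H1 ⇒ out+=12
            H0 returns 558
            H1 returns [12, 558]
            H2 returns [[12, 558]]
      branch[2] choose=5:
        choose[6, 0, 3] @ H2
          branch[0] choose=6:
            emit(30) @ H1 ⇒ out+=30
            H0 returns 558
            H1 returns [30, 558]
            H2 returns [[30, 558]]
          branch[1] choose=0:
            emit(0) @ H1 ⇒ out+=0
            H0 returns 558
            H1 returns [0, 558]
            H2 returns [[0, 558]]
          branch[2] choose=3:
            emit(15) @ H1 ⇒ out+=15
            H0 returns 558
            H1 returns [15, 558]
            H2 returns [[15, 558]]
= [[6, 512], [0, 512], [3, 512], [24, 512], [0, 512], [12, 512], [30, 512], [0, 512], [15, 512], [6, 558], [0, 558], [3, 558], [24, 558], [0, 558], [12, 558], [30, 558], [0, 558], [15, 558]]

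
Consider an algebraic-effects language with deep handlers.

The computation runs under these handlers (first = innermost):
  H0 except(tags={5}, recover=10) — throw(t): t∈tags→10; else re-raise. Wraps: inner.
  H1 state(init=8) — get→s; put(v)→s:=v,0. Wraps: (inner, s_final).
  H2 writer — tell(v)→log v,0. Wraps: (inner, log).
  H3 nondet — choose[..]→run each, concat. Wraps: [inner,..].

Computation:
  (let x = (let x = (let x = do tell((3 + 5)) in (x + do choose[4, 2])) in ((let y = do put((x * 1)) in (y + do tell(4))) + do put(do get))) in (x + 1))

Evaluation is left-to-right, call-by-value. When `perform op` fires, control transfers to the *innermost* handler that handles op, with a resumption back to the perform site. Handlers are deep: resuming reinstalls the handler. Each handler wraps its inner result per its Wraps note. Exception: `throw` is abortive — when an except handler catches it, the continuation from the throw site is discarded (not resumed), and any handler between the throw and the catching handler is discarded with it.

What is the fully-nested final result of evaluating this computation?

Step-by-step:
tell(8) @ H2 ⇒ log+=8
choose[4, 2] @ H3
  branch[0] choose=4:
    put(4) @ H1 ⇒ s:=4
    tell(4) @ H2 ⇒ log+=4
    get @ H1 ⇒ 4
    put(4) @ H1 ⇒ s:=4
    H0 returns 1
    H1 returns (1, 4)
    H2 returns ((1, 4), (8, 4))
    H3 returns [((1, 4), (8, 4))]
  branch[1] choose=2:
    put(2) @ H1 ⇒ s:=2
    tell(4) @ H2 ⇒ log+=4
    get @ H1 ⇒ 2
    put(2) @ H1 ⇒ s:=2
    H0 returns 1
    H1 returns (1, 2)
    H2 returns ((1, 2), (8, 4))
    H3 returns [((1, 2), (8, 4))]
= [((1, 4), (8, 4)), ((1, 2), (8, 4))]

Answer: [((1, 4), (8, 4)), ((1, 2), (8, 4))]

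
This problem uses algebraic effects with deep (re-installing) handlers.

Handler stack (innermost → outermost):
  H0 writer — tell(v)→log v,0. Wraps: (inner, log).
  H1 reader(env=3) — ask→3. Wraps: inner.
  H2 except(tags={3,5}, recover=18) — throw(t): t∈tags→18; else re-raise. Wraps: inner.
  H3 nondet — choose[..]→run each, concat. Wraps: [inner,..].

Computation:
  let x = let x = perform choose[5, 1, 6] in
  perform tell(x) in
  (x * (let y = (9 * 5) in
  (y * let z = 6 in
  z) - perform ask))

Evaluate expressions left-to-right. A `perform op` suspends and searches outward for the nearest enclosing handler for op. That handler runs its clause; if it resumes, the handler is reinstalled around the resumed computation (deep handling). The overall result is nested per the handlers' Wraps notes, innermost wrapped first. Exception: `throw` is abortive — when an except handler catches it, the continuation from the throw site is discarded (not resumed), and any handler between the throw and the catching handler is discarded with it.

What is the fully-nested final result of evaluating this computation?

Evaluation trace:
choose[5, 1, 6] @ H3
  branch[0] choose=5:
    tell(5) @ H0 ⇒ log+=5
    ask @ H1 ⇒ 3
    H0 returns (0, (5))
    H1 returns (0, (5))
    H2 returns (0, (5))
    H3 returns [(0, (5))]
  branch[1] choose=1:
    tell(1) @ H0 ⇒ log+=1
    ask @ H1 ⇒ 3
    H0 returns (0, (1))
    H1 returns (0, (1))
    H2 returns (0, (1))
    H3 returns [(0, (1))]
  branch[2] choose=6:
    tell(6) @ H0 ⇒ log+=6
    ask @ H1 ⇒ 3
    H0 returns (0, (6))
    H1 returns (0, (6))
    H2 returns (0, (6))
    H3 returns [(0, (6))]
= [(0, (5)), (0, (1)), (0, (6))]

Answer: [(0, (5)), (0, (1)), (0, (6))]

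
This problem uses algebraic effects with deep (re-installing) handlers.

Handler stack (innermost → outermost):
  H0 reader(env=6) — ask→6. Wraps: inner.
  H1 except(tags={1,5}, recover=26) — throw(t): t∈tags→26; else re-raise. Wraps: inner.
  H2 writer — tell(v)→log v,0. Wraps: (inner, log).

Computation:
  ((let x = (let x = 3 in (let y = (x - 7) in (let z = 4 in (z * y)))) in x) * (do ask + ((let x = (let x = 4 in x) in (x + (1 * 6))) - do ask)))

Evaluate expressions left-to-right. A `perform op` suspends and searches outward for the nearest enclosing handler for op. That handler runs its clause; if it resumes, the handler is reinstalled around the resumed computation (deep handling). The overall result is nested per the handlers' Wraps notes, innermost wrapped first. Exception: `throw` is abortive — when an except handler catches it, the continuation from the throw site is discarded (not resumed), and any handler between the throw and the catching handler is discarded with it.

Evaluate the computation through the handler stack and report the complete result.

Answer: (-160, ())

Working:
ask @ H0 ⇒ 6
ask @ H0 ⇒ 6
H0 returns -160
H1 returns -160
H2 returns (-160, ())
= (-160, ())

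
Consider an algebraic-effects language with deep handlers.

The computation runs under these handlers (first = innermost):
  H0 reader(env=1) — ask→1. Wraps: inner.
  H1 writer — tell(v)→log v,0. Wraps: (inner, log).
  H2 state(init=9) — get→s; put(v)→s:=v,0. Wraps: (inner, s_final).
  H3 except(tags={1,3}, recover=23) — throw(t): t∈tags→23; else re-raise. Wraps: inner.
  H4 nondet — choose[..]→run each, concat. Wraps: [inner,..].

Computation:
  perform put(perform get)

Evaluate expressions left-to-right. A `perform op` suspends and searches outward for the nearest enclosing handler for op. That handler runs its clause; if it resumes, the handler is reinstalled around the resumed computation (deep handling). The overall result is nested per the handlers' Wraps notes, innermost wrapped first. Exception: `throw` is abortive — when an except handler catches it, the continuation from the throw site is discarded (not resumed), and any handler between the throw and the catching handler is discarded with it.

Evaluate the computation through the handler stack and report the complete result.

Step-by-step:
get @ H2 ⇒ 9
put(9) @ H2 ⇒ s:=9
H0 returns 0
H1 returns (0, ())
H2 returns ((0, ()), 9)
H3 returns ((0, ()), 9)
H4 returns [((0, ()), 9)]
= [((0, ()), 9)]

Answer: [((0, ()), 9)]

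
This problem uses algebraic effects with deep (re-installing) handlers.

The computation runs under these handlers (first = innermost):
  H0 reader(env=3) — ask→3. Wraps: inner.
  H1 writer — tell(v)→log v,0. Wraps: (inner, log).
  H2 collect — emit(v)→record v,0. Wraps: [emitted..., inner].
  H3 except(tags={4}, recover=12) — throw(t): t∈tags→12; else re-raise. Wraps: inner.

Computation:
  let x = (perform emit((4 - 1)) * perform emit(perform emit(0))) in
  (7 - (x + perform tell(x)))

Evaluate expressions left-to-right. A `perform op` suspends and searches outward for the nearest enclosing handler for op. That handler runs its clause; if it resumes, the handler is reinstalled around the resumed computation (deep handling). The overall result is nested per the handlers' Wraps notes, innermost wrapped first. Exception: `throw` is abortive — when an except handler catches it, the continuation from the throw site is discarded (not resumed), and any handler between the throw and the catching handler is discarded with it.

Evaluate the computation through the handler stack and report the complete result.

Answer: [3, 0, 0, (7, (0))]

Working:
emit(3) @ H2 ⇒ out+=3
emit(0) @ H2 ⇒ out+=0
emit(0) @ H2 ⇒ out+=0
tell(0) @ H1 ⇒ log+=0
H0 returns 7
H1 returns (7, (0))
H2 returns [3, 0, 0, (7, (0))]
H3 returns [3, 0, 0, (7, (0))]
= [3, 0, 0, (7, (0))]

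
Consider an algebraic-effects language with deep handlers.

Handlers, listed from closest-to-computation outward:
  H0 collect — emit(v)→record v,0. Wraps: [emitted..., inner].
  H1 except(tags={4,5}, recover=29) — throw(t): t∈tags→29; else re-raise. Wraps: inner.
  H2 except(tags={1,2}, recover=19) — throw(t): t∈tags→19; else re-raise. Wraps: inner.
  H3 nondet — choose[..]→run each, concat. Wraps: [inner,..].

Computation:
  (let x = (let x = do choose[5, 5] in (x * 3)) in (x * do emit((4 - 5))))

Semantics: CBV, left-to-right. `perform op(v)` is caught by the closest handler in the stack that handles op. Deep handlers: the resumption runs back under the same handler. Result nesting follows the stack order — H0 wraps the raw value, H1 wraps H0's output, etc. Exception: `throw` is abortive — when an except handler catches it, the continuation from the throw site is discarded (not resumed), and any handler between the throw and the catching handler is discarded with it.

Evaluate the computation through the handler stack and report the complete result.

Evaluation trace:
choose[5, 5] @ H3
  branch[0] choose=5:
    emit(-1) @ H0 ⇒ out+=-1
    H0 returns [-1, 0]
    H1 returns [-1, 0]
    H2 returns [-1, 0]
    H3 returns [[-1, 0]]
  branch[1] choose=5:
    emit(-1) @ H0 ⇒ out+=-1
    H0 returns [-1, 0]
    H1 returns [-1, 0]
    H2 returns [-1, 0]
    H3 returns [[-1, 0]]
= [[-1, 0], [-1, 0]]

Answer: [[-1, 0], [-1, 0]]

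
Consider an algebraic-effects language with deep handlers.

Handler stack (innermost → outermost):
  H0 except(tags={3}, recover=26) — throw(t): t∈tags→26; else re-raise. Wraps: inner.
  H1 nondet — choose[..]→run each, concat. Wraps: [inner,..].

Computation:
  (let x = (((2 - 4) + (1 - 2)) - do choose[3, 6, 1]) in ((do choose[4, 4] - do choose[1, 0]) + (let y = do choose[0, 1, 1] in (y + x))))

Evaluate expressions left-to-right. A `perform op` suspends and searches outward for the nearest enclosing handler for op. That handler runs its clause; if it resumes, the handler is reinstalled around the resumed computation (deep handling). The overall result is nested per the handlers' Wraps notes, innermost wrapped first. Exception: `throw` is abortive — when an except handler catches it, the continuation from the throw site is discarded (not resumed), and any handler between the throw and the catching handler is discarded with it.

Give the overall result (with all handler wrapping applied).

Answer: [-3, -2, -2, -2, -1, -1, -3, -2, -2, -2, -1, -1, -6, -5, -5, -5, -4, -4, -6, -5, -5, -5, -4, -4, -1, 0, 0, 0, 1, 1, -1, 0, 0, 0, 1, 1]

Evaluation trace:
choose[3, 6, 1] @ H1
  branch[0] choose=3:
    choose[4, 4] @ H1
      branch[0] choose=4:
        choose[1, 0] @ H1
          branch[0] choose=1:
            choose[0, 1, 1] @ H1
              branch[0] choose=0:
                H0 returns -3
                H1 returns [-3]
              branch[1] choose=1:
                H0 returns -2
                H1 returns [-2]
              branch[2] choose=1:
                H0 returns -2
                H1 returns [-2]
          branch[1] choose=0:
            choose[0, 1, 1] @ H1
              branch[0] choose=0:
                H0 returns -2
                H1 returns [-2]
              branch[1] choose=1:
                H0 returns -1
                H1 returns [-1]
              branch[2] choose=1:
                H0 returns -1
                H1 returns [-1]
      branch[1] choose=4:
        choose[1, 0] @ H1
          branch[0] choose=1:
            choose[0, 1, 1] @ H1
              branch[0] choose=0:
                H0 returns -3
                H1 returns [-3]
              branch[1] choose=1:
                H0 returns -2
                H1 returns [-2]
              branch[2] choose=1:
                H0 returns -2
                H1 returns [-2]
          branch[1] choose=0:
            choose[0, 1, 1] @ H1
              branch[0] choose=0:
                H0 returns -2
                H1 returns [-2]
              branch[1] choose=1:
                H0 returns -1
                H1 returns [-1]
              branch[2] choose=1:
                H0 returns -1
                H1 returns [-1]
  branch[1] choose=6:
    choose[4, 4] @ H1
      branch[0] choose=4:
        choose[1, 0] @ H1
          branch[0] choose=1:
            choose[0, 1, 1] @ H1
              branch[0] choose=0:
                H0 returns -6
                H1 returns [-6]
              branch[1] choose=1:
                H0 returns -5
                H1 returns [-5]
              branch[2] choose=1:
                H0 returns -5
                H1 returns [-5]
          branch[1] choose=0:
            choose[0, 1, 1] @ H1
              branch[0] choose=0:
                H0 returns -5
                H1 returns [-5]
              branch[1] choose=1:
                H0 returns -4
                H1 returns [-4]
              branch[2] choose=1:
                H0 returns -4
                H1 returns [-4]
      branch[1] choose=4:
        choose[1, 0] @ H1
          branch[0] choose=1:
            choose[0, 1, 1] @ H1
              branch[0] choose=0:
                H0 returns -6
                H1 returns [-6]
              branch[1] choose=1:
                H0 returns -5
                H1 returns [-5]
              branch[2] choose=1:
                H0 returns -5
                H1 returns [-5]
          branch[1] choose=0:
            choose[0, 1, 1] @ H1
              branch[0] choose=0:
                H0 returns -5
                H1 returns [-5]
              branch[1] choose=1:
                H0 returns -4
                H1 returns [-4]
              branch[2] choose=1:
                H0 returns -4
                H1 returns [-4]
  branch[2] choose=1:
    choose[4, 4] @ H1
      branch[0] choose=4:
        choose[1, 0] @ H1
          branch[0] choose=1:
            choose[0, 1, 1] @ H1
              branch[0] choose=0:
                H0 returns -1
                H1 returns [-1]
              branch[1] choose=1:
                H0 returns 0
                H1 returns [0]
              branch[2] choose=1:
                H0 returns 0
                H1 returns [0]
          branch[1] choose=0:
            choose[0, 1, 1] @ H1
              branch[0] choose=0:
                H0 returns 0
                H1 returns [0]
              branch[1] choose=1:
                H0 returns 1
                H1 returns [1]
              branch[2] choose=1:
                H0 returns 1
                H1 returns [1]
      branch[1] choose=4:
        choose[1, 0] @ H1
          branch[0] choose=1:
            choose[0, 1, 1] @ H1
              branch[0] choose=0:
                H0 returns -1
                H1 returns [-1]
              branch[1] choose=1:
                H0 returns 0
                H1 returns [0]
              branch[2] choose=1:
                H0 returns 0
                H1 returns [0]
          branch[1] choose=0:
            choose[0, 1, 1] @ H1
              branch[0] choose=0:
                H0 returns 0
                H1 returns [0]
              branch[1] choose=1:
                H0 returns 1
                H1 returns [1]
              branch[2] choose=1:
                H0 returns 1
                H1 returns [1]
= [-3, -2, -2, -2, -1, -1, -3, -2, -2, -2, -1, -1, -6, -5, -5, -5, -4, -4, -6, -5, -5, -5, -4, -4, -1, 0, 0, 0, 1, 1, -1, 0, 0, 0, 1, 1]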